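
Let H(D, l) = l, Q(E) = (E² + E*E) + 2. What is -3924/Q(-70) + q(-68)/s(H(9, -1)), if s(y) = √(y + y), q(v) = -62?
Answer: -1962/4901 + 31*I*√2 ≈ -0.40033 + 43.841*I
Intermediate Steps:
Q(E) = 2 + 2*E² (Q(E) = (E² + E²) + 2 = 2*E² + 2 = 2 + 2*E²)
s(y) = √2*√y (s(y) = √(2*y) = √2*√y)
-3924/Q(-70) + q(-68)/s(H(9, -1)) = -3924/(2 + 2*(-70)²) - 62*(-I*√2/2) = -3924/(2 + 2*4900) - 62*(-I*√2/2) = -3924/(2 + 9800) - 62*(-I*√2/2) = -3924/9802 - (-31)*I*√2 = -3924*1/9802 + 31*I*√2 = -1962/4901 + 31*I*√2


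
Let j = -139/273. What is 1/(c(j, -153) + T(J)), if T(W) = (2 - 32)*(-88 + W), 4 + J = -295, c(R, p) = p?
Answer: 1/11457 ≈ 8.7283e-5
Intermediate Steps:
j = -139/273 (j = -139*1/273 = -139/273 ≈ -0.50916)
J = -299 (J = -4 - 295 = -299)
T(W) = 2640 - 30*W (T(W) = -30*(-88 + W) = 2640 - 30*W)
1/(c(j, -153) + T(J)) = 1/(-153 + (2640 - 30*(-299))) = 1/(-153 + (2640 + 8970)) = 1/(-153 + 11610) = 1/11457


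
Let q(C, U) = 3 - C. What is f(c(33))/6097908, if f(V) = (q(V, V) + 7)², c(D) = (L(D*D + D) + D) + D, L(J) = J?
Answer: 346921/1524477 ≈ 0.22757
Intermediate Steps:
c(D) = D² + 3*D (c(D) = ((D*D + D) + D) + D = ((D² + D) + D) + D = ((D + D²) + D) + D = (D² + 2*D) + D = D² + 3*D)
f(V) = (10 - V)² (f(V) = ((3 - V) + 7)² = (10 - V)²)
f(c(33))/6097908 = (-10 + 33*(3 + 33))²/6097908 = (-10 + 33*36)²*(1/6097908) = (-10 + 1188)²*(1/6097908) = 1178²*(1/6097908) = 1387684*(1/6097908) = 346921/1524477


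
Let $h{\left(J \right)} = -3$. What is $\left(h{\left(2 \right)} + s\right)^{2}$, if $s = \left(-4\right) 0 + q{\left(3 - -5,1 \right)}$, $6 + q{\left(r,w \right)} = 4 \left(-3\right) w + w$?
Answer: $400$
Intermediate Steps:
$q{\left(r,w \right)} = -6 - 11 w$ ($q{\left(r,w \right)} = -6 + \left(4 \left(-3\right) w + w\right) = -6 + \left(- 12 w + w\right) = -6 - 11 w$)
$s = -17$ ($s = \left(-4\right) 0 - 17 = 0 - 17 = -17$)
$\left(h{\left(2 \right)} + s\right)^{2} = \left(-3 - 17\right)^{2} = \left(-20\right)^{2} = 400$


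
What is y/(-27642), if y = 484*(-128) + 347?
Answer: 20535/9214 ≈ 2.2287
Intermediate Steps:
y = -61605 (y = -61952 + 347 = -61605)
y/(-27642) = -61605/(-27642) = -61605*(-1/27642) = 20535/9214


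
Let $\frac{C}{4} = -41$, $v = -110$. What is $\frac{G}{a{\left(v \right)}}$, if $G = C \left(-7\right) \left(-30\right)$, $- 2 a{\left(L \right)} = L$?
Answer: $- \frac{6888}{11} \approx -626.18$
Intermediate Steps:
$C = -164$ ($C = 4 \left(-41\right) = -164$)
$a{\left(L \right)} = - \frac{L}{2}$
$G = -34440$ ($G = \left(-164\right) \left(-7\right) \left(-30\right) = 1148 \left(-30\right) = -34440$)
$\frac{G}{a{\left(v \right)}} = - \frac{34440}{\left(- \frac{1}{2}\right) \left(-110\right)} = - \frac{34440}{55} = \left(-34440\right) \frac{1}{55} = - \frac{6888}{11}$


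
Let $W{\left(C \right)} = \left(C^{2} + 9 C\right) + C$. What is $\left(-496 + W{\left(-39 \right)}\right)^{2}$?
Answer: $403225$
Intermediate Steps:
$W{\left(C \right)} = C^{2} + 10 C$
$\left(-496 + W{\left(-39 \right)}\right)^{2} = \left(-496 - 39 \left(10 - 39\right)\right)^{2} = \left(-496 - -1131\right)^{2} = \left(-496 + 1131\right)^{2} = 635^{2} = 403225$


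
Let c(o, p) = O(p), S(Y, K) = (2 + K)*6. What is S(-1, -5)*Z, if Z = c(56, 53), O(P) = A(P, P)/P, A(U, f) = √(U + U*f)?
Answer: -54*√318/53 ≈ -18.169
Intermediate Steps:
O(P) = √(P*(1 + P))/P
S(Y, K) = 12 + 6*K
c(o, p) = √(p*(1 + p))/p
Z = 3*√318/53 (Z = √(53*(1 + 53))/53 = √(53*54)/53 = √2862/53 = (3*√318)/53 = 3*√318/53 ≈ 1.0094)
S(-1, -5)*Z = (12 + 6*(-5))*(3*√318/53) = (12 - 30)*(3*√318/53) = -54*√318/53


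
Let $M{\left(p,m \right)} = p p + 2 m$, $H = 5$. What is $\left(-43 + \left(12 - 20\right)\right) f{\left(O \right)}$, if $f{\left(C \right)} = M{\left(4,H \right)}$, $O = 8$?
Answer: $-1326$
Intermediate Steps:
$M{\left(p,m \right)} = p^{2} + 2 m$
$f{\left(C \right)} = 26$ ($f{\left(C \right)} = 4^{2} + 2 \cdot 5 = 16 + 10 = 26$)
$\left(-43 + \left(12 - 20\right)\right) f{\left(O \right)} = \left(-43 + \left(12 - 20\right)\right) 26 = \left(-43 - 8\right) 26 = \left(-51\right) 26 = -1326$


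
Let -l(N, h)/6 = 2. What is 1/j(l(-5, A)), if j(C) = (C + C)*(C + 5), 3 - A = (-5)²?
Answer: 1/168 ≈ 0.0059524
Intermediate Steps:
A = -22 (A = 3 - 1*(-5)² = 3 - 1*25 = 3 - 25 = -22)
l(N, h) = -12 (l(N, h) = -6*2 = -12)
j(C) = 2*C*(5 + C) (j(C) = (2*C)*(5 + C) = 2*C*(5 + C))
1/j(l(-5, A)) = 1/(2*(-12)*(5 - 12)) = 1/(2*(-12)*(-7)) = 1/168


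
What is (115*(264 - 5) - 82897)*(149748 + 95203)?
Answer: -13009837512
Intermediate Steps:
(115*(264 - 5) - 82897)*(149748 + 95203) = (115*259 - 82897)*244951 = (29785 - 82897)*244951 = -53112*244951 = -13009837512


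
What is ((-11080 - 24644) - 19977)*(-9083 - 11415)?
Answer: 1141759098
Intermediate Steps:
((-11080 - 24644) - 19977)*(-9083 - 11415) = (-35724 - 19977)*(-20498) = -55701*(-20498) = 1141759098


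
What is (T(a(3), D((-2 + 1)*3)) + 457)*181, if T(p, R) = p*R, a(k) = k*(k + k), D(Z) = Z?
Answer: 72943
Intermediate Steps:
a(k) = 2*k² (a(k) = k*(2*k) = 2*k²)
T(p, R) = R*p
(T(a(3), D((-2 + 1)*3)) + 457)*181 = (((-2 + 1)*3)*(2*3²) + 457)*181 = ((-1*3)*(2*9) + 457)*181 = (-3*18 + 457)*181 = (-54 + 457)*181 = 403*181 = 72943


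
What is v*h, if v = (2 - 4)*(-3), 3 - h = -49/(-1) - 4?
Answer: -252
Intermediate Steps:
h = -42 (h = 3 - (-49/(-1) - 4) = 3 - (-49*(-1) - 4) = 3 - (-7*(-7) - 4) = 3 - (49 - 4) = 3 - 1*45 = 3 - 45 = -42)
v = 6 (v = -2*(-3) = 6)
v*h = 6*(-42) = -252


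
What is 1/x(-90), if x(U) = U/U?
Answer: 1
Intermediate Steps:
x(U) = 1
1/x(-90) = 1/1 = 1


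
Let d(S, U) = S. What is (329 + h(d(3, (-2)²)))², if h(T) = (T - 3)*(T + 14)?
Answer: 108241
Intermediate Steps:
h(T) = (-3 + T)*(14 + T)
(329 + h(d(3, (-2)²)))² = (329 + (-42 + 3² + 11*3))² = (329 + (-42 + 9 + 33))² = (329 + 0)² = 329² = 108241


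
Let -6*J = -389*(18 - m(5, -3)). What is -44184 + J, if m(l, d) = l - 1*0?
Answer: -260047/6 ≈ -43341.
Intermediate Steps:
m(l, d) = l (m(l, d) = l + 0 = l)
J = 5057/6 (J = -(-389)*(18 - 1*5)/6 = -(-389)*(18 - 5)/6 = -(-389)*13/6 = -1/6*(-5057) = 5057/6 ≈ 842.83)
-44184 + J = -44184 + 5057/6 = -260047/6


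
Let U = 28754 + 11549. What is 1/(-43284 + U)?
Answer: -1/2981 ≈ -0.00033546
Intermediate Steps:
U = 40303
1/(-43284 + U) = 1/(-43284 + 40303) = 1/(-2981) = -1/2981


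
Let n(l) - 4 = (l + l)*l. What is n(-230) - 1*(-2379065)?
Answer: 2484869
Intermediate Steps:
n(l) = 4 + 2*l² (n(l) = 4 + (l + l)*l = 4 + (2*l)*l = 4 + 2*l²)
n(-230) - 1*(-2379065) = (4 + 2*(-230)²) - 1*(-2379065) = (4 + 2*52900) + 2379065 = (4 + 105800) + 2379065 = 105804 + 2379065 = 2484869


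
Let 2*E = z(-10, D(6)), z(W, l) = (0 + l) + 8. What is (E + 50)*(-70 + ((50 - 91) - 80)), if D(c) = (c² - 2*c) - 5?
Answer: -24257/2 ≈ -12129.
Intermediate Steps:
D(c) = -5 + c² - 2*c
z(W, l) = 8 + l (z(W, l) = l + 8 = 8 + l)
E = 27/2 (E = (8 + (-5 + 6² - 2*6))/2 = (8 + (-5 + 36 - 12))/2 = (8 + 19)/2 = (½)*27 = 27/2 ≈ 13.500)
(E + 50)*(-70 + ((50 - 91) - 80)) = (27/2 + 50)*(-70 + ((50 - 91) - 80)) = 127*(-70 + (-41 - 80))/2 = 127*(-70 - 121)/2 = (127/2)*(-191) = -24257/2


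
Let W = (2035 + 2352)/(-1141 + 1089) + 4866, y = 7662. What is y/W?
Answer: 398424/248645 ≈ 1.6024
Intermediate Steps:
W = 248645/52 (W = 4387/(-52) + 4866 = 4387*(-1/52) + 4866 = -4387/52 + 4866 = 248645/52 ≈ 4781.6)
y/W = 7662/(248645/52) = 7662*(52/248645) = 398424/248645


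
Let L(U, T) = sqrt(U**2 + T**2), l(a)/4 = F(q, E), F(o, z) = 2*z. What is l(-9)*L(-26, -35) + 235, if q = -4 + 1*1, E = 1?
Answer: 235 + 8*sqrt(1901) ≈ 583.80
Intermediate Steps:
q = -3 (q = -4 + 1 = -3)
l(a) = 8 (l(a) = 4*(2*1) = 4*2 = 8)
L(U, T) = sqrt(T**2 + U**2)
l(-9)*L(-26, -35) + 235 = 8*sqrt((-35)**2 + (-26)**2) + 235 = 8*sqrt(1225 + 676) + 235 = 8*sqrt(1901) + 235 = 235 + 8*sqrt(1901)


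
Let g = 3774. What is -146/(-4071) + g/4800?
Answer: 2677459/3256800 ≈ 0.82211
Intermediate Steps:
-146/(-4071) + g/4800 = -146/(-4071) + 3774/4800 = -146*(-1/4071) + 3774*(1/4800) = 146/4071 + 629/800 = 2677459/3256800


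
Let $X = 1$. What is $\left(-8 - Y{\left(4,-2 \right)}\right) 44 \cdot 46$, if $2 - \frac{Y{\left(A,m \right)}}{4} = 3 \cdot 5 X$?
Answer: $89056$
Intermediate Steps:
$Y{\left(A,m \right)} = -52$ ($Y{\left(A,m \right)} = 8 - 4 \cdot 3 \cdot 5 \cdot 1 = 8 - 4 \cdot 15 \cdot 1 = 8 - 60 = -52$)
$\left(-8 - Y{\left(4,-2 \right)}\right) 44 \cdot 46 = \left(-8 - -52\right) 44 \cdot 46 = \left(-8 + 52\right) 44 \cdot 46 = 44 \cdot 44 \cdot 46 = 1936 \cdot 46 = 89056$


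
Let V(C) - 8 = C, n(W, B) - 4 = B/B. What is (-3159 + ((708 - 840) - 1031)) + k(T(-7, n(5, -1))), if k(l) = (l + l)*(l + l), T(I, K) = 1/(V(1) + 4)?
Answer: -730414/169 ≈ -4322.0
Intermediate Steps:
n(W, B) = 5 (n(W, B) = 4 + B/B = 4 + 1 = 5)
V(C) = 8 + C
T(I, K) = 1/13 (T(I, K) = 1/((8 + 1) + 4) = 1/(9 + 4) = 1/13)
k(l) = 4*l**2 (k(l) = (2*l)*(2*l) = 4*l**2)
(-3159 + ((708 - 840) - 1031)) + k(T(-7, n(5, -1))) = (-3159 + ((708 - 840) - 1031)) + 4*(1/13)**2 = (-3159 + (-132 - 1031)) + 4*(1/169) = (-3159 - 1163) + 4/169 = -4322 + 4/169 = -730414/169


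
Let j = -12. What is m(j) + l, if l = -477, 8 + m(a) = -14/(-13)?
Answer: -6291/13 ≈ -483.92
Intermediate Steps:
m(a) = -90/13 (m(a) = -8 - 14/(-13) = -8 - 14*(-1/13) = -8 + 14/13 = -90/13)
m(j) + l = -90/13 - 477 = -6291/13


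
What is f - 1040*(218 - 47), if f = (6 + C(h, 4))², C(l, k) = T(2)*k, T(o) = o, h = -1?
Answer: -177644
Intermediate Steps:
C(l, k) = 2*k
f = 196 (f = (6 + 2*4)² = (6 + 8)² = 14² = 196)
f - 1040*(218 - 47) = 196 - 1040*(218 - 47) = 196 - 1040*171 = 196 - 177840 = -177644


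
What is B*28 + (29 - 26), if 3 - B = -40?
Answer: 1207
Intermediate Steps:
B = 43 (B = 3 - 1*(-40) = 3 + 40 = 43)
B*28 + (29 - 26) = 43*28 + (29 - 26) = 1204 + 3 = 1207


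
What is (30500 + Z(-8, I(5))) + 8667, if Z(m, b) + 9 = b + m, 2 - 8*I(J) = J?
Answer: 313197/8 ≈ 39150.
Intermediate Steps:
I(J) = ¼ - J/8
Z(m, b) = -9 + b + m (Z(m, b) = -9 + (b + m) = -9 + b + m)
(30500 + Z(-8, I(5))) + 8667 = (30500 + (-9 + (¼ - ⅛*5) - 8)) + 8667 = (30500 + (-9 + (¼ - 5/8) - 8)) + 8667 = (30500 + (-9 - 3/8 - 8)) + 8667 = (30500 - 139/8) + 8667 = 243861/8 + 8667 = 313197/8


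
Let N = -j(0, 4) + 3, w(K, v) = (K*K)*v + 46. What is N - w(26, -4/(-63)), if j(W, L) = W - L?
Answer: -5161/63 ≈ -81.921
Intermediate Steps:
w(K, v) = 46 + v*K² (w(K, v) = K²*v + 46 = v*K² + 46 = 46 + v*K²)
N = 7 (N = -(0 - 1*4) + 3 = -(0 - 4) + 3 = -1*(-4) + 3 = 4 + 3 = 7)
N - w(26, -4/(-63)) = 7 - (46 - 4/(-63)*26²) = 7 - (46 - 4*(-1/63)*676) = 7 - (46 + (4/63)*676) = 7 - (46 + 2704/63) = 7 - 1*5602/63 = 7 - 5602/63 = -5161/63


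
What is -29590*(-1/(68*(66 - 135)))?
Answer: -14795/2346 ≈ -6.3065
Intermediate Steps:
-29590*(-1/(68*(66 - 135))) = -29590/((-68*(-69))) = -29590/4692 = -29590*1/4692 = -14795/2346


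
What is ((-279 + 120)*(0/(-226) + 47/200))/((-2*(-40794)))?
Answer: -2491/5439200 ≈ -0.00045797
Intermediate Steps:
((-279 + 120)*(0/(-226) + 47/200))/((-2*(-40794))) = -159*(0*(-1/226) + 47*(1/200))/81588 = -159*(0 + 47/200)*(1/81588) = -159*47/200*(1/81588) = -7473/200*1/81588 = -2491/5439200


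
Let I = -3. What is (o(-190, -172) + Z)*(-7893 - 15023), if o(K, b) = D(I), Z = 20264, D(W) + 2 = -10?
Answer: -464094832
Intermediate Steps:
D(W) = -12 (D(W) = -2 - 10 = -12)
o(K, b) = -12
(o(-190, -172) + Z)*(-7893 - 15023) = (-12 + 20264)*(-7893 - 15023) = 20252*(-22916) = -464094832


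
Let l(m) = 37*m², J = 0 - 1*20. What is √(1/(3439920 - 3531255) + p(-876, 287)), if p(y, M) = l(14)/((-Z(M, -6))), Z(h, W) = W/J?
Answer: I*√201655934410335/91335 ≈ 155.48*I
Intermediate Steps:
J = -20 (J = 0 - 20 = -20)
Z(h, W) = -W/20 (Z(h, W) = W/(-20) = W*(-1/20) = -W/20)
p(y, M) = -72520/3 (p(y, M) = (37*14²)/((-(-1)*(-6)/20)) = (37*196)/((-1*3/10)) = 7252/(-3/10) = 7252*(-10/3) = -72520/3)
√(1/(3439920 - 3531255) + p(-876, 287)) = √(1/(3439920 - 3531255) - 72520/3) = √(1/(-91335) - 72520/3) = √(-1/91335 - 72520/3) = √(-2207871401/91335) = I*√201655934410335/91335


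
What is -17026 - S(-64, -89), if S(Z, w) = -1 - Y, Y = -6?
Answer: -17031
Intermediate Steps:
S(Z, w) = 5 (S(Z, w) = -1 - 1*(-6) = -1 + 6 = 5)
-17026 - S(-64, -89) = -17026 - 1*5 = -17026 - 5 = -17031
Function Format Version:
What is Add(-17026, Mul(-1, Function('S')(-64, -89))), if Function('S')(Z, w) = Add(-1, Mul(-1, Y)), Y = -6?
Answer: -17031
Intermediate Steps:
Function('S')(Z, w) = 5 (Function('S')(Z, w) = Add(-1, Mul(-1, -6)) = Add(-1, 6) = 5)
Add(-17026, Mul(-1, Function('S')(-64, -89))) = Add(-17026, Mul(-1, 5)) = Add(-17026, -5) = -17031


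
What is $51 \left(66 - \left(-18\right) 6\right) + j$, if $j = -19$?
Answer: $8855$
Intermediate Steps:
$51 \left(66 - \left(-18\right) 6\right) + j = 51 \left(66 - \left(-18\right) 6\right) - 19 = 51 \left(66 - -108\right) - 19 = 51 \left(66 + 108\right) - 19 = 51 \cdot 174 - 19 = 8874 - 19 = 8855$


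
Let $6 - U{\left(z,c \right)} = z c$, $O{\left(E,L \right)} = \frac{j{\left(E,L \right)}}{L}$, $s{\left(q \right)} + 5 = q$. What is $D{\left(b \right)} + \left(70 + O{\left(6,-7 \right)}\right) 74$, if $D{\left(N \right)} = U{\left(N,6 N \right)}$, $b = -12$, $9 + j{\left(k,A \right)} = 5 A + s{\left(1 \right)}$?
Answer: $\frac{33806}{7} \approx 4829.4$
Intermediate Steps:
$s{\left(q \right)} = -5 + q$
$j{\left(k,A \right)} = -13 + 5 A$ ($j{\left(k,A \right)} = -9 + \left(5 A + \left(-5 + 1\right)\right) = -9 + \left(5 A - 4\right) = -9 + \left(-4 + 5 A\right) = -13 + 5 A$)
$O{\left(E,L \right)} = \frac{-13 + 5 L}{L}$
$U{\left(z,c \right)} = 6 - c z$ ($U{\left(z,c \right)} = 6 - z c = 6 - c z$)
$D{\left(N \right)} = 6 - 6 N^{2}$ ($D{\left(N \right)} = 6 - 6 N N = 6 - 6 N^{2}$)
$D{\left(b \right)} + \left(70 + O{\left(6,-7 \right)}\right) 74 = \left(6 - 6 \left(-12\right)^{2}\right) + \left(70 + \left(5 - \frac{13}{-7}\right)\right) 74 = \left(6 - 864\right) + \left(70 + \left(5 - - \frac{13}{7}\right)\right) 74 = \left(6 - 864\right) + \left(70 + \left(5 + \frac{13}{7}\right)\right) 74 = -858 + \left(70 + \frac{48}{7}\right) 74 = -858 + \frac{538}{7} \cdot 74 = -858 + \frac{39812}{7} = \frac{33806}{7}$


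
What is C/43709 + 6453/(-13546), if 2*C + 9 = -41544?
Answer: -281746323/296041057 ≈ -0.95171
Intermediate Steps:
C = -41553/2 (C = -9/2 + (1/2)*(-41544) = -9/2 - 20772 = -41553/2 ≈ -20777.)
C/43709 + 6453/(-13546) = -41553/2/43709 + 6453/(-13546) = -41553/2*1/43709 + 6453*(-1/13546) = -41553/87418 - 6453/13546 = -281746323/296041057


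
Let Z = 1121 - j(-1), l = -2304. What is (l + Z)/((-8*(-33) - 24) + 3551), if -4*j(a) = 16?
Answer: -1179/3791 ≈ -0.31100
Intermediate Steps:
j(a) = -4 (j(a) = -¼*16 = -4)
Z = 1125 (Z = 1121 - 1*(-4) = 1121 + 4 = 1125)
(l + Z)/((-8*(-33) - 24) + 3551) = (-2304 + 1125)/((-8*(-33) - 24) + 3551) = -1179/((264 - 24) + 3551) = -1179/(240 + 3551) = -1179/3791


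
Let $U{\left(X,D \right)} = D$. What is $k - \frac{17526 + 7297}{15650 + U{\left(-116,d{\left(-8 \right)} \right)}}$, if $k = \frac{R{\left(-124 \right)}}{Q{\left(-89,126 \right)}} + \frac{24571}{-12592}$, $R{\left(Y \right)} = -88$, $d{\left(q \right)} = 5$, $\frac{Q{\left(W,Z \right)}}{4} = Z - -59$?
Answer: $- \frac{26664880321}{7293727120} \approx -3.6559$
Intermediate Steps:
$Q{\left(W,Z \right)} = 236 + 4 Z$ ($Q{\left(W,Z \right)} = 4 \left(Z - -59\right) = 4 \left(Z + 59\right) = 4 \left(59 + Z\right) = 236 + 4 Z$)
$k = - \frac{4822659}{2329520}$ ($k = - \frac{88}{236 + 4 \cdot 126} + \frac{24571}{-12592} = - \frac{88}{236 + 504} + 24571 \left(- \frac{1}{12592}\right) = - \frac{88}{740} - \frac{24571}{12592} = \left(-88\right) \frac{1}{740} - \frac{24571}{12592} = - \frac{22}{185} - \frac{24571}{12592} = - \frac{4822659}{2329520} \approx -2.0702$)
$k - \frac{17526 + 7297}{15650 + U{\left(-116,d{\left(-8 \right)} \right)}} = - \frac{4822659}{2329520} - \frac{17526 + 7297}{15650 + 5} = - \frac{4822659}{2329520} - \frac{24823}{15655} = - \frac{26664880321}{7293727120}$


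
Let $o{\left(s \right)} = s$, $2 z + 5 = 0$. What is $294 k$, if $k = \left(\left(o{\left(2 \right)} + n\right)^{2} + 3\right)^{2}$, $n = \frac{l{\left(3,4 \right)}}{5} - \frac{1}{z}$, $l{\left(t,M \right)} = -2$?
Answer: $14406$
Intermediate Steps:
$z = - \frac{5}{2}$ ($z = - \frac{5}{2} + \frac{1}{2} \cdot 0 = - \frac{5}{2} + 0 = - \frac{5}{2} \approx -2.5$)
$n = 0$ ($n = - \frac{2}{5} - \frac{1}{- \frac{5}{2}} = \left(-2\right) \frac{1}{5} - - \frac{2}{5} = - \frac{2}{5} + \frac{2}{5} = 0$)
$k = 49$ ($k = \left(\left(2 + 0\right)^{2} + 3\right)^{2} = \left(2^{2} + 3\right)^{2} = \left(4 + 3\right)^{2} = 7^{2} = 49$)
$294 k = 294 \cdot 49 = 14406$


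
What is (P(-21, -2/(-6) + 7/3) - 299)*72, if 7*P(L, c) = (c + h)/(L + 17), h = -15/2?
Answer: -150609/7 ≈ -21516.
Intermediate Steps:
h = -15/2 (h = -15*½ = -15/2 ≈ -7.5000)
P(L, c) = (-15/2 + c)/(7*(17 + L)) (P(L, c) = ((c - 15/2)/(L + 17))/7 = ((-15/2 + c)/(17 + L))/7 = (-15/2 + c)/(7*(17 + L)))
(P(-21, -2/(-6) + 7/3) - 299)*72 = ((-15 + 2*(-2/(-6) + 7/3))/(14*(17 - 21)) - 299)*72 = ((1/14)*(-15 + 2*(-2*(-⅙) + 7*(⅓)))/(-4) - 299)*72 = ((1/14)*(-¼)*(-15 + 2*(⅓ + 7/3)) - 299)*72 = ((1/14)*(-¼)*(-15 + 2*(8/3)) - 299)*72 = ((1/14)*(-¼)*(-15 + 16/3) - 299)*72 = ((1/14)*(-¼)*(-29/3) - 299)*72 = (29/168 - 299)*72 = -50203/168*72 = -150609/7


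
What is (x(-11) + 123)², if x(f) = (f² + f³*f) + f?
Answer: 221235876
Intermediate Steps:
x(f) = f + f² + f⁴ (x(f) = (f² + f⁴) + f = f + f² + f⁴)
(x(-11) + 123)² = (-11*(1 - 11 + (-11)³) + 123)² = (-11*(1 - 11 - 1331) + 123)² = (-11*(-1341) + 123)² = (14751 + 123)² = 14874² = 221235876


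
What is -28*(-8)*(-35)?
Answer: -7840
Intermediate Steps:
-28*(-8)*(-35) = 224*(-35) = -7840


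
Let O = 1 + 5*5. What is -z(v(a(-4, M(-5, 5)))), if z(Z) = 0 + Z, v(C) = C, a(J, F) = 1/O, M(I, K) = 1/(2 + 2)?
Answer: -1/26 ≈ -0.038462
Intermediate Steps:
O = 26 (O = 1 + 25 = 26)
M(I, K) = 1/4
a(J, F) = 1/26
z(Z) = Z
-z(v(a(-4, M(-5, 5)))) = -1*1/26 = -1/26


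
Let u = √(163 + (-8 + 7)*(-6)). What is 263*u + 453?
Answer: 3872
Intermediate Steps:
u = 13 (u = √(163 - 1*(-6)) = √(163 + 6) = √169 = 13)
263*u + 453 = 263*13 + 453 = 3419 + 453 = 3872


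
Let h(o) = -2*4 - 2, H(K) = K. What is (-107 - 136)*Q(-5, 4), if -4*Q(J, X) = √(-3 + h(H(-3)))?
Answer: 243*I*√13/4 ≈ 219.04*I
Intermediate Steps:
h(o) = -10 (h(o) = -8 - 2 = -10)
Q(J, X) = -I*√13/4 (Q(J, X) = -√(-3 - 10)/4 = -I*√13/4)
(-107 - 136)*Q(-5, 4) = (-107 - 136)*(-I*√13/4) = -(-243)*I*√13/4 = 243*I*√13/4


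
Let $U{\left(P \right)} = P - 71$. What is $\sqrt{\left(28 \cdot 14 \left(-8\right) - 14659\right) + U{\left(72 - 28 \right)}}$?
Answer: $i \sqrt{17822} \approx 133.5 i$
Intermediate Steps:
$U{\left(P \right)} = -71 + P$ ($U{\left(P \right)} = P - 71 = -71 + P$)
$\sqrt{\left(28 \cdot 14 \left(-8\right) - 14659\right) + U{\left(72 - 28 \right)}} = \sqrt{\left(28 \cdot 14 \left(-8\right) - 14659\right) + \left(-71 + \left(72 - 28\right)\right)} = \sqrt{\left(392 \left(-8\right) - 14659\right) + \left(-71 + \left(72 - 28\right)\right)} = \sqrt{\left(-3136 - 14659\right) + \left(-71 + 44\right)} = \sqrt{-17795 - 27} = \sqrt{-17822} = i \sqrt{17822}$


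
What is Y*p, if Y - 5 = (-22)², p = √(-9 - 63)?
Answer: 2934*I*√2 ≈ 4149.3*I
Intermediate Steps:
p = 6*I*√2 (p = √(-72) = 6*I*√2 ≈ 8.4853*I)
Y = 489 (Y = 5 + (-22)² = 5 + 484 = 489)
Y*p = 489*(6*I*√2) = 2934*I*√2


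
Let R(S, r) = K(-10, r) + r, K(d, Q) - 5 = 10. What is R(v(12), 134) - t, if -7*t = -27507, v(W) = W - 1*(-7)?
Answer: -26464/7 ≈ -3780.6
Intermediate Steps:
v(W) = 7 + W (v(W) = W + 7 = 7 + W)
t = 27507/7 (t = -⅐*(-27507) = 27507/7 ≈ 3929.6)
K(d, Q) = 15 (K(d, Q) = 5 + 10 = 15)
R(S, r) = 15 + r
R(v(12), 134) - t = (15 + 134) - 1*27507/7 = 149 - 27507/7 = -26464/7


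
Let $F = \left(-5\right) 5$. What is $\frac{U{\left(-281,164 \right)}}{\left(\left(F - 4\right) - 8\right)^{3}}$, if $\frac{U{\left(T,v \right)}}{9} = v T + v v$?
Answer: $\frac{172692}{50653} \approx 3.4093$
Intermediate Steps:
$U{\left(T,v \right)} = 9 v^{2} + 9 T v$ ($U{\left(T,v \right)} = 9 \left(v T + v v\right) = 9 \left(T v + v^{2}\right) = 9 \left(v^{2} + T v\right) = 9 v^{2} + 9 T v$)
$F = -25$
$\frac{U{\left(-281,164 \right)}}{\left(\left(F - 4\right) - 8\right)^{3}} = \frac{9 \cdot 164 \left(-281 + 164\right)}{\left(\left(-25 - 4\right) - 8\right)^{3}} = \frac{9 \cdot 164 \left(-117\right)}{\left(-29 - 8\right)^{3}} = - \frac{172692}{\left(-37\right)^{3}} = - \frac{172692}{-50653} = \left(-172692\right) \left(- \frac{1}{50653}\right) = \frac{172692}{50653}$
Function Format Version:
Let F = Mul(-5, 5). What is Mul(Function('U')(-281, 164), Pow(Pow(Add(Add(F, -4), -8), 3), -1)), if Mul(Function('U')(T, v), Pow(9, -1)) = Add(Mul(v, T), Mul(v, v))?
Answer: Rational(172692, 50653) ≈ 3.4093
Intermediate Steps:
Function('U')(T, v) = Add(Mul(9, Pow(v, 2)), Mul(9, T, v)) (Function('U')(T, v) = Mul(9, Add(Mul(v, T), Mul(v, v))) = Mul(9, Add(Mul(T, v), Pow(v, 2))) = Mul(9, Add(Pow(v, 2), Mul(T, v))) = Add(Mul(9, Pow(v, 2)), Mul(9, T, v)))
F = -25
Mul(Function('U')(-281, 164), Pow(Pow(Add(Add(F, -4), -8), 3), -1)) = Mul(Mul(9, 164, Add(-281, 164)), Pow(Pow(Add(Add(-25, -4), -8), 3), -1)) = Mul(Mul(9, 164, -117), Pow(Pow(Add(-29, -8), 3), -1)) = Mul(-172692, Pow(Pow(-37, 3), -1)) = Mul(-172692, Pow(-50653, -1)) = Mul(-172692, Rational(-1, 50653)) = Rational(172692, 50653)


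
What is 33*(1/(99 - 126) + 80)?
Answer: 23749/9 ≈ 2638.8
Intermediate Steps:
33*(1/(99 - 126) + 80) = 33*(1/(-27) + 80) = 33*(-1/27 + 80) = 33*(2159/27) = 23749/9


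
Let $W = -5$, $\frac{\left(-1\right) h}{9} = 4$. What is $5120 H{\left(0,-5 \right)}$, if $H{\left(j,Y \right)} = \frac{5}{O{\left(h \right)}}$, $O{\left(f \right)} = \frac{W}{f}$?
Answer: $184320$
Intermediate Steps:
$h = -36$ ($h = \left(-9\right) 4 = -36$)
$O{\left(f \right)} = - \frac{5}{f}$
$H{\left(j,Y \right)} = 36$ ($H{\left(j,Y \right)} = \frac{5}{\left(-5\right) \frac{1}{-36}} = \frac{5}{\left(-5\right) \left(- \frac{1}{36}\right)} = \frac{5}{\frac{5}{36}} = 5 \cdot \frac{36}{5} = 36$)
$5120 H{\left(0,-5 \right)} = 5120 \cdot 36 = 184320$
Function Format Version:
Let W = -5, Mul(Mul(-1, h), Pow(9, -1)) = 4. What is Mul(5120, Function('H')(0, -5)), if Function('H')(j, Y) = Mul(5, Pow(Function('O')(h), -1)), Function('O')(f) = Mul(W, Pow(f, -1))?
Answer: 184320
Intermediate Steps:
h = -36 (h = Mul(-9, 4) = -36)
Function('O')(f) = Mul(-5, Pow(f, -1))
Function('H')(j, Y) = 36 (Function('H')(j, Y) = Mul(5, Pow(Mul(-5, Pow(-36, -1)), -1)) = Mul(5, Pow(Mul(-5, Rational(-1, 36)), -1)) = Mul(5, Pow(Rational(5, 36), -1)) = Mul(5, Rational(36, 5)) = 36)
Mul(5120, Function('H')(0, -5)) = Mul(5120, 36) = 184320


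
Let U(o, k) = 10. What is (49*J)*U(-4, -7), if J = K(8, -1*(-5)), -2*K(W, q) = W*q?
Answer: -9800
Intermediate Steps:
K(W, q) = -W*q/2
J = -20 (J = -½*8*(-1*(-5)) = -½*8*5 = -20)
(49*J)*U(-4, -7) = (49*(-20))*10 = -980*10 = -9800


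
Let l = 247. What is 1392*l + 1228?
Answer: 345052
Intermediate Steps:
1392*l + 1228 = 1392*247 + 1228 = 343824 + 1228 = 345052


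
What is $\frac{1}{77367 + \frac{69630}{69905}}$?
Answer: $\frac{1271}{98334723} \approx 1.2925 \cdot 10^{-5}$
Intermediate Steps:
$\frac{1}{77367 + \frac{69630}{69905}} = \frac{1}{77367 + 69630 \cdot \frac{1}{69905}} = \frac{1}{77367 + \frac{1266}{1271}} = \frac{1}{\frac{98334723}{1271}} = \frac{1271}{98334723}$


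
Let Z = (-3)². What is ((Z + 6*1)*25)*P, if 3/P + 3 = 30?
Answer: 125/3 ≈ 41.667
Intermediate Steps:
P = ⅑ (P = 3/(-3 + 30) = 3/27 = 3*(1/27) = ⅑ ≈ 0.11111)
Z = 9
((Z + 6*1)*25)*P = ((9 + 6*1)*25)*(⅑) = ((9 + 6)*25)*(⅑) = (15*25)*(⅑) = 375*(⅑) = 125/3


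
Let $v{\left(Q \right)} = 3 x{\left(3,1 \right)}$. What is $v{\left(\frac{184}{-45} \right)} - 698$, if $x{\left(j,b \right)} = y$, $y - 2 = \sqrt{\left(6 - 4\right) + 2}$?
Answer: $-686$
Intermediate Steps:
$y = 4$ ($y = 2 + \sqrt{\left(6 - 4\right) + 2} = 2 + \sqrt{2 + 2} = 2 + \sqrt{4} = 2 + 2 = 4$)
$x{\left(j,b \right)} = 4$
$v{\left(Q \right)} = 12$ ($v{\left(Q \right)} = 3 \cdot 4 = 12$)
$v{\left(\frac{184}{-45} \right)} - 698 = 12 - 698 = -686$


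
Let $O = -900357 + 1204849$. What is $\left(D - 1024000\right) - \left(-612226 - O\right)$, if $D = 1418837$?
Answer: $1311555$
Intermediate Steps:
$O = 304492$
$\left(D - 1024000\right) - \left(-612226 - O\right) = \left(1418837 - 1024000\right) - \left(-612226 - 304492\right) = 394837 - \left(-612226 - 304492\right) = 394837 - -916718 = 394837 + 916718 = 1311555$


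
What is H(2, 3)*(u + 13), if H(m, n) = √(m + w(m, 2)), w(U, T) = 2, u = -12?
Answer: 2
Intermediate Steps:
H(m, n) = √(2 + m) (H(m, n) = √(m + 2) = √(2 + m))
H(2, 3)*(u + 13) = √(2 + 2)*(-12 + 13) = √4*1 = 2*1 = 2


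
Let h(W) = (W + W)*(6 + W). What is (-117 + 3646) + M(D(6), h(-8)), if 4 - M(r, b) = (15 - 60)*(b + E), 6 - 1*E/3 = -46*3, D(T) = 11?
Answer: 24413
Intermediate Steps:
E = 432 (E = 18 - (-138)*3 = 18 - 3*(-138) = 18 + 414 = 432)
h(W) = 2*W*(6 + W) (h(W) = (2*W)*(6 + W) = 2*W*(6 + W))
M(r, b) = 19444 + 45*b (M(r, b) = 4 - (15 - 60)*(b + 432) = 4 - (-45)*(432 + b) = 4 - (-19440 - 45*b) = 4 + (19440 + 45*b) = 19444 + 45*b)
(-117 + 3646) + M(D(6), h(-8)) = (-117 + 3646) + (19444 + 45*(2*(-8)*(6 - 8))) = 3529 + (19444 + 45*(2*(-8)*(-2))) = 3529 + (19444 + 45*32) = 3529 + (19444 + 1440) = 3529 + 20884 = 24413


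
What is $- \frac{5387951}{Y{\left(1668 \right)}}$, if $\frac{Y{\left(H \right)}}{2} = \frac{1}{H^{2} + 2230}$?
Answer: $-7501250856877$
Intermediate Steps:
$Y{\left(H \right)} = \frac{2}{2230 + H^{2}}$ ($Y{\left(H \right)} = \frac{2}{H^{2} + 2230} = \frac{2}{2230 + H^{2}}$)
$- \frac{5387951}{Y{\left(1668 \right)}} = - \frac{5387951}{2 \frac{1}{2230 + 1668^{2}}} = - \frac{5387951}{2 \frac{1}{2230 + 2782224}} = - \frac{5387951}{2 \cdot \frac{1}{2784454}} = - 5387951 \frac{1}{\frac{1}{1392227}} = \left(-5387951\right) 1392227 = -7501250856877$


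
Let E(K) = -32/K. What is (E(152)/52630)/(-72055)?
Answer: 2/36026419175 ≈ 5.5515e-11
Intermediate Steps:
(E(152)/52630)/(-72055) = (-32/152/52630)/(-72055) = (-32*1/152*(1/52630))*(-1/72055) = -4/19*1/52630*(-1/72055) = -2/499985*(-1/72055) = 2/36026419175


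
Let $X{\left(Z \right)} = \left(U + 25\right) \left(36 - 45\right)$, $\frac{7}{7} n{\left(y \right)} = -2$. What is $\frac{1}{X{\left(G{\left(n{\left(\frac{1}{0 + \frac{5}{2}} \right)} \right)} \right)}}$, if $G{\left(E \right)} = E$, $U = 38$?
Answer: $- \frac{1}{567} \approx -0.0017637$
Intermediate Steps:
$n{\left(y \right)} = -2$
$X{\left(Z \right)} = -567$ ($X{\left(Z \right)} = \left(38 + 25\right) \left(36 - 45\right) = 63 \left(-9\right) = -567$)
$\frac{1}{X{\left(G{\left(n{\left(\frac{1}{0 + \frac{5}{2}} \right)} \right)} \right)}} = \frac{1}{-567} = - \frac{1}{567}$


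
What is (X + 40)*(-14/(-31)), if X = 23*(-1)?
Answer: 238/31 ≈ 7.6774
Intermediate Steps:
X = -23
(X + 40)*(-14/(-31)) = (-23 + 40)*(-14/(-31)) = 17*(-14*(-1/31)) = 17*(14/31) = 238/31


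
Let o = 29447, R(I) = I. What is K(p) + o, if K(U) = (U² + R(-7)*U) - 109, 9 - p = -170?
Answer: 60126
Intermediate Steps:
p = 179 (p = 9 - 1*(-170) = 9 + 170 = 179)
K(U) = -109 + U² - 7*U (K(U) = (U² - 7*U) - 109 = -109 + U² - 7*U)
K(p) + o = (-109 + 179² - 7*179) + 29447 = (-109 + 32041 - 1253) + 29447 = 30679 + 29447 = 60126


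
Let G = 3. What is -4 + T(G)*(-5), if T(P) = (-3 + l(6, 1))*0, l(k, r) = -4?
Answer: -4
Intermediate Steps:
T(P) = 0 (T(P) = (-3 - 4)*0 = -7*0 = 0)
-4 + T(G)*(-5) = -4 + 0*(-5) = -4 + 0 = -4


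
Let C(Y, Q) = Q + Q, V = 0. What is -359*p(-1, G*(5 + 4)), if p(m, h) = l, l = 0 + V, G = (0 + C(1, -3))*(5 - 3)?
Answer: 0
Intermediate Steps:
C(Y, Q) = 2*Q
G = -12 (G = (0 + 2*(-3))*(5 - 3) = (0 - 6)*2 = -6*2 = -12)
l = 0 (l = 0 + 0 = 0)
p(m, h) = 0
-359*p(-1, G*(5 + 4)) = -359*0 = 0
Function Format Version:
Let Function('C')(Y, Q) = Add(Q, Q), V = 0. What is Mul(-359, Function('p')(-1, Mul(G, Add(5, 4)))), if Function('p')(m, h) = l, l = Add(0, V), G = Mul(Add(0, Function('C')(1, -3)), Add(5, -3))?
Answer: 0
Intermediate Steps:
Function('C')(Y, Q) = Mul(2, Q)
G = -12 (G = Mul(Add(0, Mul(2, -3)), Add(5, -3)) = Mul(Add(0, -6), 2) = Mul(-6, 2) = -12)
l = 0 (l = Add(0, 0) = 0)
Function('p')(m, h) = 0
Mul(-359, Function('p')(-1, Mul(G, Add(5, 4)))) = Mul(-359, 0) = 0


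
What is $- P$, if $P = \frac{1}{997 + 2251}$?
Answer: $- \frac{1}{3248} \approx -0.00030788$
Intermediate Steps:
$P = \frac{1}{3248} \approx 0.00030788$
$- P = \left(-1\right) \frac{1}{3248} = - \frac{1}{3248}$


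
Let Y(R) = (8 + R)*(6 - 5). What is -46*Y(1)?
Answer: -414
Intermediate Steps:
Y(R) = 8 + R (Y(R) = (8 + R)*1 = 8 + R)
-46*Y(1) = -46*(8 + 1) = -46*9 = -414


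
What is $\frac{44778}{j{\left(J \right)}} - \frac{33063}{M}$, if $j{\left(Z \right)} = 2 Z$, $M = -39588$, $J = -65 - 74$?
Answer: $- \frac{293913325}{1834244} \approx -160.24$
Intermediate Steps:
$J = -139$
$\frac{44778}{j{\left(J \right)}} - \frac{33063}{M} = \frac{44778}{2 \left(-139\right)} - \frac{33063}{-39588} = \frac{44778}{-278} - - \frac{11021}{13196} = 44778 \left(- \frac{1}{278}\right) + \frac{11021}{13196} = - \frac{22389}{139} + \frac{11021}{13196} = - \frac{293913325}{1834244}$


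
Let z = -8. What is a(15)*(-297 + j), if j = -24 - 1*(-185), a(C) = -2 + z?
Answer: 1360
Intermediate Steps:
a(C) = -10 (a(C) = -2 - 8 = -10)
j = 161 (j = -24 + 185 = 161)
a(15)*(-297 + j) = -10*(-297 + 161) = -10*(-136) = 1360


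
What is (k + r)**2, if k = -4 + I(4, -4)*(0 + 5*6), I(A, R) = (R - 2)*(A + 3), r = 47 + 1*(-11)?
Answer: 1507984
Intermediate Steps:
r = 36 (r = 47 - 11 = 36)
I(A, R) = (-2 + R)*(3 + A)
k = -1264 (k = -4 + (-6 - 2*4 + 3*(-4) + 4*(-4))*(0 + 5*6) = -4 + (-6 - 8 - 12 - 16)*(0 + 30) = -4 - 42*30 = -4 - 1260 = -1264)
(k + r)**2 = (-1264 + 36)**2 = (-1228)**2 = 1507984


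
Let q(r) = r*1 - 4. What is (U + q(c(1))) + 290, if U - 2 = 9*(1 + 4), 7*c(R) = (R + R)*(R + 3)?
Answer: 2339/7 ≈ 334.14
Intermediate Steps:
c(R) = 2*R*(3 + R)/7 (c(R) = ((R + R)*(R + 3))/7 = ((2*R)*(3 + R))/7 = (2*R*(3 + R))/7 = 2*R*(3 + R)/7)
q(r) = -4 + r (q(r) = r - 4 = -4 + r)
U = 47 (U = 2 + 9*(1 + 4) = 2 + 9*5 = 2 + 45 = 47)
(U + q(c(1))) + 290 = (47 + (-4 + (2/7)*1*(3 + 1))) + 290 = (47 + (-4 + (2/7)*1*4)) + 290 = (47 + (-4 + 8/7)) + 290 = (47 - 20/7) + 290 = 309/7 + 290 = 2339/7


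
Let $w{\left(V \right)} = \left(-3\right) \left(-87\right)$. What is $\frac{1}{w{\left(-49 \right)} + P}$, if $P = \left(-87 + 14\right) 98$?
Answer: $- \frac{1}{6893} \approx -0.00014507$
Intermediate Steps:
$w{\left(V \right)} = 261$
$P = -7154$ ($P = \left(-73\right) 98 = -7154$)
$\frac{1}{w{\left(-49 \right)} + P} = \frac{1}{261 - 7154} = \frac{1}{-6893} = - \frac{1}{6893}$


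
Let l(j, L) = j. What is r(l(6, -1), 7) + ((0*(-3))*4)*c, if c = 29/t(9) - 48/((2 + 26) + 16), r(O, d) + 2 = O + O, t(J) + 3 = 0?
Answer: 10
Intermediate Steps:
t(J) = -3 (t(J) = -3 + 0 = -3)
r(O, d) = -2 + 2*O (r(O, d) = -2 + (O + O) = -2 + 2*O)
c = -355/33 (c = 29/(-3) - 48/((2 + 26) + 16) = 29*(-⅓) - 48/(28 + 16) = -29/3 - 48/44 = -29/3 - 48*1/44 = -29/3 - 12/11 = -355/33 ≈ -10.758)
r(l(6, -1), 7) + ((0*(-3))*4)*c = (-2 + 2*6) + ((0*(-3))*4)*(-355/33) = (-2 + 12) + (0*4)*(-355/33) = 10 + 0*(-355/33) = 10 + 0 = 10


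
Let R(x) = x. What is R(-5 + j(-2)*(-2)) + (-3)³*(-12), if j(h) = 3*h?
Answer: 331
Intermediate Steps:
R(-5 + j(-2)*(-2)) + (-3)³*(-12) = (-5 + (3*(-2))*(-2)) + (-3)³*(-12) = (-5 - 6*(-2)) - 27*(-12) = (-5 + 12) + 324 = 7 + 324 = 331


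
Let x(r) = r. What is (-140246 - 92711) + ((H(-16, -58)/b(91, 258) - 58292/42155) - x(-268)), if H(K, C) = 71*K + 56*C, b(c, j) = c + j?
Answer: -3423547824883/14712095 ≈ -2.3270e+5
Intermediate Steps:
H(K, C) = 56*C + 71*K
(-140246 - 92711) + ((H(-16, -58)/b(91, 258) - 58292/42155) - x(-268)) = (-140246 - 92711) + (((56*(-58) + 71*(-16))/(91 + 258) - 58292/42155) - 1*(-268)) = -232957 + (((-3248 - 1136)/349 - 58292*1/42155) + 268) = -232957 + ((-4384*1/349 - 58292/42155) + 268) = -232957 + ((-4384/349 - 58292/42155) + 268) = -232957 + (-205151428/14712095 + 268) = -232957 + 3737690032/14712095 = -3423547824883/14712095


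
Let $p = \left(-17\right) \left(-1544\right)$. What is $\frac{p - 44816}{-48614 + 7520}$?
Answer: $\frac{9284}{20547} \approx 0.45184$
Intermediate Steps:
$p = 26248$
$\frac{p - 44816}{-48614 + 7520} = \frac{26248 - 44816}{-48614 + 7520} = - \frac{18568}{-41094} = \left(-18568\right) \left(- \frac{1}{41094}\right) = \frac{9284}{20547}$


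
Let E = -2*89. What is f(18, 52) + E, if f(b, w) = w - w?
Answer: -178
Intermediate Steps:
f(b, w) = 0
E = -178
f(18, 52) + E = 0 - 178 = -178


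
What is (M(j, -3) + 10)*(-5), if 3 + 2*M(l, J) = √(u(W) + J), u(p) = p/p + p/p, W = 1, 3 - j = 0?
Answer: -85/2 - 5*I/2 ≈ -42.5 - 2.5*I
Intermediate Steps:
j = 3 (j = 3 - 1*0 = 3 + 0 = 3)
u(p) = 2 (u(p) = 1 + 1 = 2)
M(l, J) = -3/2 + √(2 + J)/2
(M(j, -3) + 10)*(-5) = ((-3/2 + √(2 - 3)/2) + 10)*(-5) = ((-3/2 + √(-1)/2) + 10)*(-5) = ((-3/2 + I/2) + 10)*(-5) = (17/2 + I/2)*(-5) = -85/2 - 5*I/2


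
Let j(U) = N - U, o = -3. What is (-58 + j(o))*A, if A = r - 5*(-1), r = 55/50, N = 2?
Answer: -3233/10 ≈ -323.30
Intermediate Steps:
r = 11/10 (r = 55*(1/50) = 11/10 ≈ 1.1000)
j(U) = 2 - U
A = 61/10 (A = 11/10 - 5*(-1) = 11/10 - 1*(-5) = 11/10 + 5 = 61/10 ≈ 6.1000)
(-58 + j(o))*A = (-58 + (2 - 1*(-3)))*(61/10) = (-58 + (2 + 3))*(61/10) = (-58 + 5)*(61/10) = -53*61/10 = -3233/10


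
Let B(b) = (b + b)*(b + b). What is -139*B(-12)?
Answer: -80064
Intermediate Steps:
B(b) = 4*b**2 (B(b) = (2*b)*(2*b) = 4*b**2)
-139*B(-12) = -556*(-12)**2 = -556*144 = -139*576 = -80064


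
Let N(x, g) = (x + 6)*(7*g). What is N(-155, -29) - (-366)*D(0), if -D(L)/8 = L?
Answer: 30247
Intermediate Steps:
D(L) = -8*L
N(x, g) = 7*g*(6 + x) (N(x, g) = (6 + x)*(7*g) = 7*g*(6 + x))
N(-155, -29) - (-366)*D(0) = 7*(-29)*(6 - 155) - (-366)*(-8*0) = 7*(-29)*(-149) - (-366)*0 = 30247 - 1*0 = 30247 + 0 = 30247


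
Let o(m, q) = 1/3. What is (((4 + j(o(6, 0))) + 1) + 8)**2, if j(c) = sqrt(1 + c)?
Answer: 511/3 + 52*sqrt(3)/3 ≈ 200.36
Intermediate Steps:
o(m, q) = 1/3
(((4 + j(o(6, 0))) + 1) + 8)**2 = (((4 + sqrt(1 + 1/3)) + 1) + 8)**2 = (((4 + sqrt(4/3)) + 1) + 8)**2 = (((4 + 2*sqrt(3)/3) + 1) + 8)**2 = ((5 + 2*sqrt(3)/3) + 8)**2 = (13 + 2*sqrt(3)/3)**2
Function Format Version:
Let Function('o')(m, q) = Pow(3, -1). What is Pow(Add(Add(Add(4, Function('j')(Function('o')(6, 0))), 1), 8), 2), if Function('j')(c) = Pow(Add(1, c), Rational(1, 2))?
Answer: Add(Rational(511, 3), Mul(Rational(52, 3), Pow(3, Rational(1, 2)))) ≈ 200.36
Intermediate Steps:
Function('o')(m, q) = Rational(1, 3)
Pow(Add(Add(Add(4, Function('j')(Function('o')(6, 0))), 1), 8), 2) = Pow(Add(Add(Add(4, Pow(Add(1, Rational(1, 3)), Rational(1, 2))), 1), 8), 2) = Pow(Add(Add(Add(4, Pow(Rational(4, 3), Rational(1, 2))), 1), 8), 2) = Pow(Add(Add(Add(4, Mul(Rational(2, 3), Pow(3, Rational(1, 2)))), 1), 8), 2) = Pow(Add(Add(5, Mul(Rational(2, 3), Pow(3, Rational(1, 2)))), 8), 2) = Pow(Add(13, Mul(Rational(2, 3), Pow(3, Rational(1, 2)))), 2)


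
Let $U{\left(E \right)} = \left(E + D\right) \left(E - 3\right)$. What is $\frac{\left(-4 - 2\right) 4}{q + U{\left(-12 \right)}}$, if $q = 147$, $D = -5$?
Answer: $- \frac{4}{67} \approx -0.059702$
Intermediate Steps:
$U{\left(E \right)} = \left(-5 + E\right) \left(-3 + E\right)$ ($U{\left(E \right)} = \left(E - 5\right) \left(E - 3\right) = \left(-5 + E\right) \left(-3 + E\right)$)
$\frac{\left(-4 - 2\right) 4}{q + U{\left(-12 \right)}} = \frac{\left(-4 - 2\right) 4}{147 + \left(15 + \left(-12\right)^{2} - -96\right)} = \frac{\left(-6\right) 4}{147 + \left(15 + 144 + 96\right)} = - \frac{24}{147 + 255} = - \frac{24}{402} = \left(-24\right) \frac{1}{402} = - \frac{4}{67}$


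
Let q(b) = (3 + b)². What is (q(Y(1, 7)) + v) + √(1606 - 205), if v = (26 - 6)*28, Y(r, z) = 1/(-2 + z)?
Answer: 14256/25 + √1401 ≈ 607.67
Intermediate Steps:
v = 560 (v = 20*28 = 560)
(q(Y(1, 7)) + v) + √(1606 - 205) = ((3 + 1/(-2 + 7))² + 560) + √(1606 - 205) = ((3 + 1/5)² + 560) + √1401 = ((3 + ⅕)² + 560) + √1401 = ((16/5)² + 560) + √1401 = (256/25 + 560) + √1401 = 14256/25 + √1401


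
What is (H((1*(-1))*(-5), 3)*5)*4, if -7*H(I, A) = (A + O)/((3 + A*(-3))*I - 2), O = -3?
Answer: 0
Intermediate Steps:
H(I, A) = -(-3 + A)/(7*(-2 + I*(3 - 3*A))) (H(I, A) = -(A - 3)/(7*((3 + A*(-3))*I - 2)) = -(-3 + A)/(7*((3 - 3*A)*I - 2)) = -(-3 + A)/(7*(I*(3 - 3*A) - 2)) = -(-3 + A)/(7*(-2 + I*(3 - 3*A))))
(H((1*(-1))*(-5), 3)*5)*4 = (((-3 + 3)/(7*(2 - 3*1*(-1)*(-5) + 3*3*((1*(-1))*(-5)))))*5)*4 = (((⅐)*0/(2 - (-3)*(-5) + 3*3*(-1*(-5))))*5)*4 = (((⅐)*0/(2 - 3*5 + 3*3*5))*5)*4 = (((⅐)*0/(2 - 15 + 45))*5)*4 = (((⅐)*0/32)*5)*4 = (((⅐)*(1/32)*0)*5)*4 = (0*5)*4 = 0*4 = 0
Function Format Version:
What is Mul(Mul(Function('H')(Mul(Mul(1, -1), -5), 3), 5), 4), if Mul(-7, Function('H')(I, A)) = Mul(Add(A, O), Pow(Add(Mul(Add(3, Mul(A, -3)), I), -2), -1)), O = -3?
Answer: 0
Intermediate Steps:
Function('H')(I, A) = Mul(Rational(-1, 7), Pow(Add(-2, Mul(I, Add(3, Mul(-3, A)))), -1), Add(-3, A)) (Function('H')(I, A) = Mul(Rational(-1, 7), Mul(Add(A, -3), Pow(Add(Mul(Add(3, Mul(A, -3)), I), -2), -1))) = Mul(Rational(-1, 7), Mul(Add(-3, A), Pow(Add(Mul(Add(3, Mul(-3, A)), I), -2), -1))) = Mul(Rational(-1, 7), Mul(Add(-3, A), Pow(Add(Mul(I, Add(3, Mul(-3, A))), -2), -1))) = Mul(Rational(-1, 7), Mul(Add(-3, A), Pow(Add(-2, Mul(I, Add(3, Mul(-3, A)))), -1))) = Mul(Rational(-1, 7), Mul(Pow(Add(-2, Mul(I, Add(3, Mul(-3, A)))), -1), Add(-3, A))) = Mul(Rational(-1, 7), Pow(Add(-2, Mul(I, Add(3, Mul(-3, A)))), -1), Add(-3, A)))
Mul(Mul(Function('H')(Mul(Mul(1, -1), -5), 3), 5), 4) = Mul(Mul(Mul(Rational(1, 7), Pow(Add(2, Mul(-3, Mul(Mul(1, -1), -5)), Mul(3, 3, Mul(Mul(1, -1), -5))), -1), Add(-3, 3)), 5), 4) = Mul(Mul(Mul(Rational(1, 7), Pow(Add(2, Mul(-3, Mul(-1, -5)), Mul(3, 3, Mul(-1, -5))), -1), 0), 5), 4) = Mul(Mul(Mul(Rational(1, 7), Pow(Add(2, Mul(-3, 5), Mul(3, 3, 5)), -1), 0), 5), 4) = Mul(Mul(Mul(Rational(1, 7), Pow(Add(2, -15, 45), -1), 0), 5), 4) = Mul(Mul(Mul(Rational(1, 7), Pow(32, -1), 0), 5), 4) = Mul(Mul(Mul(Rational(1, 7), Rational(1, 32), 0), 5), 4) = Mul(Mul(0, 5), 4) = Mul(0, 4) = 0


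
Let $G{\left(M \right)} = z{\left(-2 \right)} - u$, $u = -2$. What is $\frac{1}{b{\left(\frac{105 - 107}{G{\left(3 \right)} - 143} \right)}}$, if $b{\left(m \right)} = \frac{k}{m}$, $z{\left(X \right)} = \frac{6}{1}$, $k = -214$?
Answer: $- \frac{1}{14445} \approx -6.9228 \cdot 10^{-5}$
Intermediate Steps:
$z{\left(X \right)} = 6$ ($z{\left(X \right)} = 6 \cdot 1 = 6$)
$G{\left(M \right)} = 8$ ($G{\left(M \right)} = 6 - -2 = 6 + 2 = 8$)
$b{\left(m \right)} = - \frac{214}{m}$
$\frac{1}{b{\left(\frac{105 - 107}{G{\left(3 \right)} - 143} \right)}} = \frac{1}{\left(-214\right) \frac{1}{\left(105 - 107\right) \frac{1}{8 - 143}}} = \frac{1}{\left(-214\right) \frac{1}{\left(-2\right) \frac{1}{-135}}} = \frac{1}{\left(-214\right) \frac{1}{\left(-2\right) \left(- \frac{1}{135}\right)}} = \frac{1}{\left(-214\right) \frac{1}{\frac{2}{135}}} = \frac{1}{\left(-214\right) \frac{135}{2}} = \frac{1}{-14445} = - \frac{1}{14445}$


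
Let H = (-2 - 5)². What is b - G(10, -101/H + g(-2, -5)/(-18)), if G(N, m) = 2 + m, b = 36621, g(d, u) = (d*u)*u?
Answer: 16148663/441 ≈ 36618.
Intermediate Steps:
g(d, u) = d*u²
H = 49 (H = (-7)² = 49)
b - G(10, -101/H + g(-2, -5)/(-18)) = 36621 - (2 + (-101/49 - 2*(-5)²/(-18))) = 36621 - (2 + (-101*1/49 - 2*25*(-1/18))) = 36621 - (2 + (-101/49 - 50*(-1/18))) = 36621 - (2 + (-101/49 + 25/9)) = 36621 - (2 + 316/441) = 36621 - 1*1198/441 = 36621 - 1198/441 = 16148663/441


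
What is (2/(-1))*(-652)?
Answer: 1304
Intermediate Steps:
(2/(-1))*(-652) = (2*(-1))*(-652) = -2*(-652) = 1304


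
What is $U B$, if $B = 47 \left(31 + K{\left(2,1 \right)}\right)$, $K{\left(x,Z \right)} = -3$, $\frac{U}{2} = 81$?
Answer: $213192$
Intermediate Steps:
$U = 162$ ($U = 2 \cdot 81 = 162$)
$B = 1316$ ($B = 47 \left(31 - 3\right) = 47 \cdot 28 = 1316$)
$U B = 162 \cdot 1316 = 213192$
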